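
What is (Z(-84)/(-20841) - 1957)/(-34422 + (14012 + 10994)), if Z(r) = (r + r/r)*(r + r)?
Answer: 1236357/5946632 ≈ 0.20791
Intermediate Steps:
Z(r) = 2*r*(1 + r) (Z(r) = (r + 1)*(2*r) = (1 + r)*(2*r) = 2*r*(1 + r))
(Z(-84)/(-20841) - 1957)/(-34422 + (14012 + 10994)) = ((2*(-84)*(1 - 84))/(-20841) - 1957)/(-34422 + (14012 + 10994)) = ((2*(-84)*(-83))*(-1/20841) - 1957)/(-34422 + 25006) = (13944*(-1/20841) - 1957)/(-9416) = (-4648/6947 - 1957)*(-1/9416) = -13599927/6947*(-1/9416) = 1236357/5946632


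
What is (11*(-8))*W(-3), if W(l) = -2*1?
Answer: 176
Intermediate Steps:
W(l) = -2
(11*(-8))*W(-3) = (11*(-8))*(-2) = -88*(-2) = 176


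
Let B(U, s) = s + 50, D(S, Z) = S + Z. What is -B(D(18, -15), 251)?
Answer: -301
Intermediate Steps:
B(U, s) = 50 + s
-B(D(18, -15), 251) = -(50 + 251) = -1*301 = -301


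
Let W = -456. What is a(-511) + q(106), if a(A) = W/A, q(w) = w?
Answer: 54622/511 ≈ 106.89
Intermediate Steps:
a(A) = -456/A
a(-511) + q(106) = -456/(-511) + 106 = -456*(-1/511) + 106 = 456/511 + 106 = 54622/511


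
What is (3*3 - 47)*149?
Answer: -5662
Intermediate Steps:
(3*3 - 47)*149 = (9 - 47)*149 = -38*149 = -5662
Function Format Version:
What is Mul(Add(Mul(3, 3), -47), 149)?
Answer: -5662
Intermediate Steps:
Mul(Add(Mul(3, 3), -47), 149) = Mul(Add(9, -47), 149) = Mul(-38, 149) = -5662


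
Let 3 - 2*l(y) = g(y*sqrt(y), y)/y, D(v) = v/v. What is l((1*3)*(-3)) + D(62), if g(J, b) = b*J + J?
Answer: 5/2 + 12*I ≈ 2.5 + 12.0*I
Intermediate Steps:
g(J, b) = J + J*b (g(J, b) = J*b + J = J + J*b)
D(v) = 1
l(y) = 3/2 - sqrt(y)*(1 + y)/2 (l(y) = 3/2 - (y*sqrt(y))*(1 + y)/(2*y) = 3/2 - y**(3/2)*(1 + y)/(2*y) = 3/2 - sqrt(y)*(1 + y)/2)
l((1*3)*(-3)) + D(62) = (3*((1*3)*(-3)) - ((1*3)*(-3))**(3/2)*(1 + (1*3)*(-3)))/(2*(((1*3)*(-3)))) + 1 = (3*(3*(-3)) - (3*(-3))**(3/2)*(1 + 3*(-3)))/(2*((3*(-3)))) + 1 = (1/2)*(3*(-9) - (-9)**(3/2)*(1 - 9))/(-9) + 1 = (1/2)*(-1/9)*(-27 - 1*(-27*I)*(-8)) + 1 = (1/2)*(-1/9)*(-27 - 216*I) + 1 = (3/2 + 12*I) + 1 = 5/2 + 12*I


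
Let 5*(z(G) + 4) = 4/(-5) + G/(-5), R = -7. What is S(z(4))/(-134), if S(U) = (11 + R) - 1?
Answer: -3/134 ≈ -0.022388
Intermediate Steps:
z(G) = -104/25 - G/25 (z(G) = -4 + (4/(-5) + G/(-5))/5 = -4 + (4*(-⅕) + G*(-⅕))/5 = -4 + (-⅘ - G/5)/5 = -4 + (-4/25 - G/25) = -104/25 - G/25)
S(U) = 3 (S(U) = (11 - 7) - 1 = 4 - 1 = 3)
S(z(4))/(-134) = 3/(-134) = 3*(-1/134) = -3/134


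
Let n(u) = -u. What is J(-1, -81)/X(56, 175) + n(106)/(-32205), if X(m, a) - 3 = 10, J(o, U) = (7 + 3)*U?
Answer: -26084672/418665 ≈ -62.304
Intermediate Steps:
J(o, U) = 10*U
X(m, a) = 13 (X(m, a) = 3 + 10 = 13)
J(-1, -81)/X(56, 175) + n(106)/(-32205) = (10*(-81))/13 - 1*106/(-32205) = -810*1/13 - 106*(-1/32205) = -810/13 + 106/32205 = -26084672/418665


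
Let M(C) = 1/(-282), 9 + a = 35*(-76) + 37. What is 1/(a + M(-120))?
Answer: -282/742225 ≈ -0.00037994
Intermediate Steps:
a = -2632 (a = -9 + (35*(-76) + 37) = -9 + (-2660 + 37) = -9 - 2623 = -2632)
M(C) = -1/282
1/(a + M(-120)) = 1/(-2632 - 1/282) = 1/(-742225/282) = -282/742225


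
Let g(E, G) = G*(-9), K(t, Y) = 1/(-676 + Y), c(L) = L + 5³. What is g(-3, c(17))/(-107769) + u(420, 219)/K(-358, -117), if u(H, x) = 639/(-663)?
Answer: 466754781/610691 ≈ 764.31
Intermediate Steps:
c(L) = 125 + L (c(L) = L + 125 = 125 + L)
g(E, G) = -9*G
u(H, x) = -213/221 (u(H, x) = 639*(-1/663) = -213/221)
g(-3, c(17))/(-107769) + u(420, 219)/K(-358, -117) = -9*(125 + 17)/(-107769) - 213/(221*(1/(-676 - 117))) = -9*142*(-1/107769) - 213/(221*(1/(-793))) = -1278*(-1/107769) - 213/(221*(-1/793)) = 426/35923 - 213/221*(-793) = 426/35923 + 12993/17 = 466754781/610691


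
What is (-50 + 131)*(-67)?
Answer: -5427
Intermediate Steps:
(-50 + 131)*(-67) = 81*(-67) = -5427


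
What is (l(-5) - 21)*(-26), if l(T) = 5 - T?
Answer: 286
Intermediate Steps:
(l(-5) - 21)*(-26) = ((5 - 1*(-5)) - 21)*(-26) = ((5 + 5) - 21)*(-26) = (10 - 21)*(-26) = -11*(-26) = 286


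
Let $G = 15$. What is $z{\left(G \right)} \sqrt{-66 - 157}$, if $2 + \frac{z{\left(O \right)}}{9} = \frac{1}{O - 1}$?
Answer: $- \frac{243 i \sqrt{223}}{14} \approx - 259.2 i$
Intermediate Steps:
$z{\left(O \right)} = -18 + \frac{9}{-1 + O}$ ($z{\left(O \right)} = -18 + \frac{9}{O - 1} = -18 + \frac{9}{-1 + O}$)
$z{\left(G \right)} \sqrt{-66 - 157} = \frac{9 \left(3 - 30\right)}{-1 + 15} \sqrt{-66 - 157} = \frac{9 \left(3 - 30\right)}{14} \sqrt{-223} = 9 \cdot \frac{1}{14} \left(-27\right) i \sqrt{223} = - \frac{243 i \sqrt{223}}{14}$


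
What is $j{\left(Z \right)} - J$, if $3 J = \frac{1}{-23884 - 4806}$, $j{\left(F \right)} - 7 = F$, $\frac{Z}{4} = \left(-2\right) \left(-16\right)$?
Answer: $\frac{11619451}{86070} \approx 135.0$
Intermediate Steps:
$Z = 128$ ($Z = 4 \left(\left(-2\right) \left(-16\right)\right) = 4 \cdot 32 = 128$)
$j{\left(F \right)} = 7 + F$
$J = - \frac{1}{86070}$ ($J = \frac{1}{3 \left(-23884 - 4806\right)} = \frac{1}{3 \left(-28690\right)} = \frac{1}{3} \left(- \frac{1}{28690}\right) = - \frac{1}{86070} \approx -1.1618 \cdot 10^{-5}$)
$j{\left(Z \right)} - J = \left(7 + 128\right) - - \frac{1}{86070} = 135 + \frac{1}{86070} = \frac{11619451}{86070}$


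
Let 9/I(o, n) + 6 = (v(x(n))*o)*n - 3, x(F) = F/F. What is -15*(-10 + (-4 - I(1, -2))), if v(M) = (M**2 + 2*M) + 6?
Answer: 205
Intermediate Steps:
x(F) = 1
v(M) = 6 + M**2 + 2*M
I(o, n) = 9/(-9 + 9*n*o) (I(o, n) = 9/(-6 + (((6 + 1**2 + 2*1)*o)*n - 3)) = 9/(-6 + (((6 + 1 + 2)*o)*n - 3)) = 9/(-6 + ((9*o)*n - 3)) = 9/(-6 + (9*n*o - 3)) = 9/(-6 + (-3 + 9*n*o)) = 9/(-9 + 9*n*o))
-15*(-10 + (-4 - I(1, -2))) = -15*(-10 + (-4 - 1/(-1 - 2*1))) = -15*(-10 + (-4 - 1/(-1 - 2))) = -15*(-10 + (-4 - 1/(-3))) = -15*(-10 + (-4 - 1*(-1/3))) = -15*(-10 + (-4 + 1/3)) = -15*(-10 - 11/3) = -15*(-41/3) = 205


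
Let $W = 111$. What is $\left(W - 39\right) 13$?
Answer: $936$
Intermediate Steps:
$\left(W - 39\right) 13 = \left(111 - 39\right) 13 = 72 \cdot 13 = 936$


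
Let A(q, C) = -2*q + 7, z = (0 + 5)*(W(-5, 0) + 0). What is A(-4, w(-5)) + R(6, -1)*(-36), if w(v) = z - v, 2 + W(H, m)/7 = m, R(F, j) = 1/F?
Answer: 9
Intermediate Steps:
W(H, m) = -14 + 7*m
z = -70 (z = (0 + 5)*((-14 + 7*0) + 0) = 5*((-14 + 0) + 0) = 5*(-14 + 0) = 5*(-14) = -70)
w(v) = -70 - v
A(q, C) = 7 - 2*q
A(-4, w(-5)) + R(6, -1)*(-36) = (7 - 2*(-4)) - 36/6 = (7 + 8) + (1/6)*(-36) = 15 - 6 = 9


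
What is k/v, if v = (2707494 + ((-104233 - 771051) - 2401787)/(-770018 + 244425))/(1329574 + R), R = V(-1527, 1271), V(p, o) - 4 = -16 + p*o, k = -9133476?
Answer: 978108052514273780/474347723671 ≈ 2.0620e+6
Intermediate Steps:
V(p, o) = -12 + o*p (V(p, o) = 4 + (-16 + p*o) = 4 + (-16 + o*p) = -12 + o*p)
R = -1940829 (R = -12 + 1271*(-1527) = -12 - 1940817 = -1940829)
v = -1423043171013/321271349215 (v = (2707494 + ((-104233 - 771051) - 2401787)/(-770018 + 244425))/(1329574 - 1940829) = (2707494 + (-875284 - 2401787)/(-525593))/(-611255) = (2707494 - 3277071*(-1/525593))*(-1/611255) = (2707494 + 3277071/525593)*(-1/611255) = (1423043171013/525593)*(-1/611255) = -1423043171013/321271349215 ≈ -4.4294)
k/v = -9133476/(-1423043171013/321271349215) = -9133476*(-321271349215/1423043171013) = 978108052514273780/474347723671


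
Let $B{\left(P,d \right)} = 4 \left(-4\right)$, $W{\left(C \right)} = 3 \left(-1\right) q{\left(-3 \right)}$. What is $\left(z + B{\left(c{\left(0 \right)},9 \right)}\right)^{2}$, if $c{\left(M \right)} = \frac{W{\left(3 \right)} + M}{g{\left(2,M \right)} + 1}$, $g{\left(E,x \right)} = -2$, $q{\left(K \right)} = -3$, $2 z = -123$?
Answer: $\frac{24025}{4} \approx 6006.3$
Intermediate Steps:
$z = - \frac{123}{2}$ ($z = \frac{1}{2} \left(-123\right) = - \frac{123}{2} \approx -61.5$)
$W{\left(C \right)} = 9$ ($W{\left(C \right)} = 3 \left(-1\right) \left(-3\right) = \left(-3\right) \left(-3\right) = 9$)
$c{\left(M \right)} = -9 - M$ ($c{\left(M \right)} = \frac{9 + M}{-2 + 1} = \frac{9 + M}{-1} = \left(9 + M\right) \left(-1\right) = -9 - M$)
$B{\left(P,d \right)} = -16$
$\left(z + B{\left(c{\left(0 \right)},9 \right)}\right)^{2} = \left(- \frac{123}{2} - 16\right)^{2} = \left(- \frac{155}{2}\right)^{2} = \frac{24025}{4}$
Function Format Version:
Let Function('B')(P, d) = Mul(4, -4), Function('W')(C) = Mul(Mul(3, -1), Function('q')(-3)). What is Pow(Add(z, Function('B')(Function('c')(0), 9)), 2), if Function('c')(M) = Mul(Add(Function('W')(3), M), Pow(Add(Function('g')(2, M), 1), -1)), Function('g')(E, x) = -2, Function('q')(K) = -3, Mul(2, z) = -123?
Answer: Rational(24025, 4) ≈ 6006.3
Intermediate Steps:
z = Rational(-123, 2) (z = Mul(Rational(1, 2), -123) = Rational(-123, 2) ≈ -61.500)
Function('W')(C) = 9 (Function('W')(C) = Mul(Mul(3, -1), -3) = Mul(-3, -3) = 9)
Function('c')(M) = Add(-9, Mul(-1, M)) (Function('c')(M) = Mul(Add(9, M), Pow(Add(-2, 1), -1)) = Mul(Add(9, M), Pow(-1, -1)) = Mul(Add(9, M), -1) = Add(-9, Mul(-1, M)))
Function('B')(P, d) = -16
Pow(Add(z, Function('B')(Function('c')(0), 9)), 2) = Pow(Add(Rational(-123, 2), -16), 2) = Pow(Rational(-155, 2), 2) = Rational(24025, 4)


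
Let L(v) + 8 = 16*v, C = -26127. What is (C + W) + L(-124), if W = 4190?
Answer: -23929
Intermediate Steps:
L(v) = -8 + 16*v
(C + W) + L(-124) = (-26127 + 4190) + (-8 + 16*(-124)) = -21937 + (-8 - 1984) = -21937 - 1992 = -23929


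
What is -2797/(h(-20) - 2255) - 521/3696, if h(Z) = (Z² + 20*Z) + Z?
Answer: 1307491/1201200 ≈ 1.0885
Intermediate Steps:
h(Z) = Z² + 21*Z
-2797/(h(-20) - 2255) - 521/3696 = -2797/(-20*(21 - 20) - 2255) - 521/3696 = -2797/(-20*1 - 2255) - 521*1/3696 = -2797/(-20 - 2255) - 521/3696 = -2797/(-2275) - 521/3696 = -2797*(-1/2275) - 521/3696 = 2797/2275 - 521/3696 = 1307491/1201200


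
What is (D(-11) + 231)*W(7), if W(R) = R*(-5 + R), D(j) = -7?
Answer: 3136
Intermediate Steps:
(D(-11) + 231)*W(7) = (-7 + 231)*(7*(-5 + 7)) = 224*(7*2) = 224*14 = 3136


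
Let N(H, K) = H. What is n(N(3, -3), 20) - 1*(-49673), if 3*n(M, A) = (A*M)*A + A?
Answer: 150239/3 ≈ 50080.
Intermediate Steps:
n(M, A) = A/3 + M*A**2/3 (n(M, A) = ((A*M)*A + A)/3 = (M*A**2 + A)/3 = (A + M*A**2)/3 = A/3 + M*A**2/3)
n(N(3, -3), 20) - 1*(-49673) = (1/3)*20*(1 + 20*3) - 1*(-49673) = (1/3)*20*(1 + 60) + 49673 = (1/3)*20*61 + 49673 = 1220/3 + 49673 = 150239/3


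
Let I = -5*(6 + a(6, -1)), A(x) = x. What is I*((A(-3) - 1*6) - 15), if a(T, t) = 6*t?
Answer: 0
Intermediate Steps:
I = 0 (I = -5*(6 + 6*(-1)) = -5*(6 - 6) = -5*0 = 0)
I*((A(-3) - 1*6) - 15) = 0*((-3 - 1*6) - 15) = 0*((-3 - 6) - 15) = 0*(-9 - 15) = 0*(-24) = 0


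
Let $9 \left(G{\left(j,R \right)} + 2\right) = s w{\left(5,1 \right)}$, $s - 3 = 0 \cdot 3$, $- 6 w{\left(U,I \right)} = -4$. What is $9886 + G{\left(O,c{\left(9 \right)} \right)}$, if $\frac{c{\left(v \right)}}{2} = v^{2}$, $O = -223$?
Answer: $\frac{88958}{9} \approx 9884.2$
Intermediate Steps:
$w{\left(U,I \right)} = \frac{2}{3}$ ($w{\left(U,I \right)} = \left(- \frac{1}{6}\right) \left(-4\right) = \frac{2}{3}$)
$s = 3$ ($s = 3 + 0 \cdot 3 = 3 + 0 = 3$)
$c{\left(v \right)} = 2 v^{2}$
$G{\left(j,R \right)} = - \frac{16}{9}$ ($G{\left(j,R \right)} = -2 + \frac{3 \cdot \frac{2}{3}}{9} = -2 + \frac{1}{9} \cdot 2 = -2 + \frac{2}{9} = - \frac{16}{9}$)
$9886 + G{\left(O,c{\left(9 \right)} \right)} = 9886 - \frac{16}{9} = \frac{88958}{9}$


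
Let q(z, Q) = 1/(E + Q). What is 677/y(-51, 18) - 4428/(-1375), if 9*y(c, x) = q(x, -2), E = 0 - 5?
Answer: -58640697/1375 ≈ -42648.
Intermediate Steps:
E = -5
q(z, Q) = 1/(-5 + Q)
y(c, x) = -1/63 (y(c, x) = 1/(9*(-5 - 2)) = (⅑)/(-7) = (⅑)*(-⅐) = -1/63)
677/y(-51, 18) - 4428/(-1375) = 677/(-1/63) - 4428/(-1375) = 677*(-63) - 4428*(-1/1375) = -42651 + 4428/1375 = -58640697/1375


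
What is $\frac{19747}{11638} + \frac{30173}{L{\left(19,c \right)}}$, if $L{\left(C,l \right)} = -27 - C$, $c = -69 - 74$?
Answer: $- \frac{3807011}{5819} \approx -654.24$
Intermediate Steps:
$c = -143$ ($c = -69 - 74 = -143$)
$\frac{19747}{11638} + \frac{30173}{L{\left(19,c \right)}} = \frac{19747}{11638} + \frac{30173}{-27 - 19} = 19747 \cdot \frac{1}{11638} + \frac{30173}{-27 - 19} = \frac{19747}{11638} + \frac{30173}{-46} = \frac{19747}{11638} + 30173 \left(- \frac{1}{46}\right) = \frac{19747}{11638} - \frac{30173}{46} = - \frac{3807011}{5819}$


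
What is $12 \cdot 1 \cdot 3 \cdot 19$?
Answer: $684$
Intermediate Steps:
$12 \cdot 1 \cdot 3 \cdot 19 = 12 \cdot 3 \cdot 19 = 36 \cdot 19 = 684$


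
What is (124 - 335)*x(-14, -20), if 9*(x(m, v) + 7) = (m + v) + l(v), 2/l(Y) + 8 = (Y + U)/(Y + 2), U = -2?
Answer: 1252285/549 ≈ 2281.0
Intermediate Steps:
l(Y) = 2/(-8 + (-2 + Y)/(2 + Y)) (l(Y) = 2/(-8 + (Y - 2)/(Y + 2)) = 2/(-8 + (-2 + Y)/(2 + Y)))
x(m, v) = -7 + m/9 + v/9 + 2*(-2 - v)/(9*(18 + 7*v)) (x(m, v) = -7 + ((m + v) + 2*(-2 - v)/(18 + 7*v))/9 = -7 + (m + v + 2*(-2 - v)/(18 + 7*v))/9 = -7 + (m/9 + v/9 + 2*(-2 - v)/(9*(18 + 7*v))) = -7 + m/9 + v/9 + 2*(-2 - v)/(9*(18 + 7*v)))
(124 - 335)*x(-14, -20) = (124 - 335)*((-4 - 2*(-20) + (18 + 7*(-20))*(-63 - 14 - 20))/(9*(18 + 7*(-20)))) = -211*(-4 + 40 + (18 - 140)*(-97))/(9*(18 - 140)) = -211*(-4 + 40 - 122*(-97))/(9*(-122)) = -211*(-1)*(-4 + 40 + 11834)/(9*122) = -211*(-1)*11870/(9*122) = -211*(-5935/549) = 1252285/549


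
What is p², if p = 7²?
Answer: 2401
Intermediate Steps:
p = 49
p² = 49² = 2401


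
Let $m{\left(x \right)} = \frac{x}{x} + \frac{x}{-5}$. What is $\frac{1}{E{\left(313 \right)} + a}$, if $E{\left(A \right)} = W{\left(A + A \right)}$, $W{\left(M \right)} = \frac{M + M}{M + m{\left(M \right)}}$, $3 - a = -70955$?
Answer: $\frac{2509}{178039882} \approx 1.4092 \cdot 10^{-5}$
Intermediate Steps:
$a = 70958$ ($a = 3 - -70955 = 3 + 70955 = 70958$)
$m{\left(x \right)} = 1 - \frac{x}{5}$ ($m{\left(x \right)} = 1 + x \left(- \frac{1}{5}\right) = 1 - \frac{x}{5}$)
$W{\left(M \right)} = \frac{2 M}{1 + \frac{4 M}{5}}$ ($W{\left(M \right)} = \frac{M + M}{M - \left(-1 + \frac{M}{5}\right)} = \frac{2 M}{1 + \frac{4 M}{5}}$)
$E{\left(A \right)} = \frac{20 A}{5 + 8 A}$ ($E{\left(A \right)} = \frac{10 \left(A + A\right)}{5 + 4 \left(A + A\right)} = \frac{10 \cdot 2 A}{5 + 4 \cdot 2 A} = \frac{10 \cdot 2 A}{5 + 8 A} = \frac{20 A}{5 + 8 A}$)
$\frac{1}{E{\left(313 \right)} + a} = \frac{1}{20 \cdot 313 \frac{1}{5 + 8 \cdot 313} + 70958} = \frac{1}{20 \cdot 313 \frac{1}{5 + 2504} + 70958} = \frac{1}{20 \cdot 313 \cdot \frac{1}{2509} + 70958} = \frac{1}{\frac{6260}{2509} + 70958} = \frac{1}{\frac{178039882}{2509}} = \frac{2509}{178039882}$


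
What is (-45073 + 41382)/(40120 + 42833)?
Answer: -3691/82953 ≈ -0.044495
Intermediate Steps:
(-45073 + 41382)/(40120 + 42833) = -3691/82953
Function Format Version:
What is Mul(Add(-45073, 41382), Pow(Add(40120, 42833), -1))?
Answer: Rational(-3691, 82953) ≈ -0.044495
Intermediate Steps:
Mul(Add(-45073, 41382), Pow(Add(40120, 42833), -1)) = Mul(-3691, Pow(82953, -1)) = Mul(-3691, Rational(1, 82953)) = Rational(-3691, 82953)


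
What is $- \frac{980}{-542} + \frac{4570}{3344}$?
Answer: $\frac{1438515}{453112} \approx 3.1747$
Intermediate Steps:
$- \frac{980}{-542} + \frac{4570}{3344} = \left(-980\right) \left(- \frac{1}{542}\right) + 4570 \cdot \frac{1}{3344} = \frac{490}{271} + \frac{2285}{1672} = \frac{1438515}{453112}$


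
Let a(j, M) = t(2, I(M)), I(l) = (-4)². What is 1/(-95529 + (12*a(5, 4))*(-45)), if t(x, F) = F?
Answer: -1/104169 ≈ -9.5998e-6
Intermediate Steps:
I(l) = 16
a(j, M) = 16
1/(-95529 + (12*a(5, 4))*(-45)) = 1/(-95529 + (12*16)*(-45)) = 1/(-95529 + 192*(-45)) = 1/(-95529 - 8640) = 1/(-104169) = -1/104169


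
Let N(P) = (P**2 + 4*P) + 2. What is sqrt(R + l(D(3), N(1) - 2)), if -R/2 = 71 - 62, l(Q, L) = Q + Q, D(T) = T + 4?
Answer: 2*I ≈ 2.0*I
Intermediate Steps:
D(T) = 4 + T
N(P) = 2 + P**2 + 4*P
l(Q, L) = 2*Q
R = -18 (R = -2*(71 - 62) = -2*9 = -18)
sqrt(R + l(D(3), N(1) - 2)) = sqrt(-18 + 2*(4 + 3)) = sqrt(-18 + 2*7) = sqrt(-18 + 14) = sqrt(-4) = 2*I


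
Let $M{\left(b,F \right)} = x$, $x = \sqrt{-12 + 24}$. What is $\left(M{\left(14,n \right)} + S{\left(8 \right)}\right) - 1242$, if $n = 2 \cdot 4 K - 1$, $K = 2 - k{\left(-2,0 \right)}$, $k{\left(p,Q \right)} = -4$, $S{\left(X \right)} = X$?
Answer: $-1234 + 2 \sqrt{3} \approx -1230.5$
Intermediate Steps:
$x = 2 \sqrt{3}$ ($x = \sqrt{12} = 2 \sqrt{3} \approx 3.4641$)
$K = 6$ ($K = 2 - -4 = 2 + 4 = 6$)
$n = 47$ ($n = 2 \cdot 4 \cdot 6 - 1 = 8 \cdot 6 - 1 = 48 - 1 = 47$)
$M{\left(b,F \right)} = 2 \sqrt{3}$
$\left(M{\left(14,n \right)} + S{\left(8 \right)}\right) - 1242 = \left(2 \sqrt{3} + 8\right) - 1242 = \left(8 + 2 \sqrt{3}\right) - 1242 = -1234 + 2 \sqrt{3}$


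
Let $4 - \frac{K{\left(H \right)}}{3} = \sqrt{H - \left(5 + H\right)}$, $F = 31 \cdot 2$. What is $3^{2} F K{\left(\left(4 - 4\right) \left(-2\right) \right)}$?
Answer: $6696 - 1674 i \sqrt{5} \approx 6696.0 - 3743.2 i$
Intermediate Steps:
$F = 62$
$K{\left(H \right)} = 12 - 3 i \sqrt{5}$ ($K{\left(H \right)} = 12 - 3 \sqrt{H - \left(5 + H\right)} = 12 - 3 \sqrt{-5} = 12 - 3 i \sqrt{5}$)
$3^{2} F K{\left(\left(4 - 4\right) \left(-2\right) \right)} = 3^{2} \cdot 62 \left(12 - 3 i \sqrt{5}\right) = 9 \cdot 62 \left(12 - 3 i \sqrt{5}\right) = 558 \left(12 - 3 i \sqrt{5}\right) = 6696 - 1674 i \sqrt{5}$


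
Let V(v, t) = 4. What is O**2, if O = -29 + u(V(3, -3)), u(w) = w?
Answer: 625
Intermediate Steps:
O = -25 (O = -29 + 4 = -25)
O**2 = (-25)**2 = 625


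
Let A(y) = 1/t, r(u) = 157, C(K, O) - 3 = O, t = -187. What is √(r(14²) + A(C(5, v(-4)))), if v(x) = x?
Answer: 3*√609994/187 ≈ 12.530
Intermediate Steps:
C(K, O) = 3 + O
A(y) = -1/187 (A(y) = 1/(-187) = -1/187)
√(r(14²) + A(C(5, v(-4)))) = √(157 - 1/187) = √(29358/187) = 3*√609994/187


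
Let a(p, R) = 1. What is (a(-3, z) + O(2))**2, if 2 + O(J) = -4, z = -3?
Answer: 25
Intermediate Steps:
O(J) = -6 (O(J) = -2 - 4 = -6)
(a(-3, z) + O(2))**2 = (1 - 6)**2 = (-5)**2 = 25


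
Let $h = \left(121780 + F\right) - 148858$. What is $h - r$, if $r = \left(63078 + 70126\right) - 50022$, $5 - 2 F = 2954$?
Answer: $- \frac{223469}{2} \approx -1.1173 \cdot 10^{5}$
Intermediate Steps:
$F = - \frac{2949}{2}$ ($F = \frac{5}{2} - 1477 = - \frac{2949}{2} \approx -1474.5$)
$r = 83182$ ($r = 133204 - 50022 = 83182$)
$h = - \frac{57105}{2}$ ($h = \left(121780 - \frac{2949}{2}\right) - 148858 = \frac{240611}{2} - 148858 = - \frac{57105}{2} \approx -28553.0$)
$h - r = - \frac{57105}{2} - 83182 = - \frac{223469}{2}$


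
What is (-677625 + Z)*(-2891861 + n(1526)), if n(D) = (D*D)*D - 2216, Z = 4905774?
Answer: 15012742778931351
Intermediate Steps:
n(D) = -2216 + D³ (n(D) = D²*D - 2216 = D³ - 2216 = -2216 + D³)
(-677625 + Z)*(-2891861 + n(1526)) = (-677625 + 4905774)*(-2891861 + (-2216 + 1526³)) = 4228149*(-2891861 + (-2216 + 3553559576)) = 4228149*(-2891861 + 3553557360) = 4228149*3550665499 = 15012742778931351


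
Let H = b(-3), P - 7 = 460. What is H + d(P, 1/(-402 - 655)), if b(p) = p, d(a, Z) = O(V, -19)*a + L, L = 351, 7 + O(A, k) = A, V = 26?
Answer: 9221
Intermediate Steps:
O(A, k) = -7 + A
P = 467 (P = 7 + 460 = 467)
d(a, Z) = 351 + 19*a (d(a, Z) = (-7 + 26)*a + 351 = 19*a + 351 = 351 + 19*a)
H = -3
H + d(P, 1/(-402 - 655)) = -3 + (351 + 19*467) = -3 + (351 + 8873) = -3 + 9224 = 9221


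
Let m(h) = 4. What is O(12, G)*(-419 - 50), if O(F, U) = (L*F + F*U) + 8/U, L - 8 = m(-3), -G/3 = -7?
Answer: -557708/3 ≈ -1.8590e+5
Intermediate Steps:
G = 21 (G = -3*(-7) = 21)
L = 12 (L = 8 + 4 = 12)
O(F, U) = 8/U + 12*F + F*U (O(F, U) = (12*F + F*U) + 8/U = 8/U + 12*F + F*U)
O(12, G)*(-419 - 50) = ((8 + 12*21*(12 + 21))/21)*(-419 - 50) = ((8 + 12*21*33)/21)*(-469) = ((8 + 8316)/21)*(-469) = ((1/21)*8324)*(-469) = (8324/21)*(-469) = -557708/3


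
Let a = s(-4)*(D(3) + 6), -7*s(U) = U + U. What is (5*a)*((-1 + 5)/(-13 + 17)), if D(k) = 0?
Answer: 240/7 ≈ 34.286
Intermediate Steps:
s(U) = -2*U/7 (s(U) = -(U + U)/7 = -2*U/7)
a = 48/7 (a = (-2/7*(-4))*(0 + 6) = (8/7)*6 = 48/7 ≈ 6.8571)
(5*a)*((-1 + 5)/(-13 + 17)) = (5*(48/7))*((-1 + 5)/(-13 + 17)) = 240*(4/4)/7 = 240*(4*(¼))/7 = (240/7)*1 = 240/7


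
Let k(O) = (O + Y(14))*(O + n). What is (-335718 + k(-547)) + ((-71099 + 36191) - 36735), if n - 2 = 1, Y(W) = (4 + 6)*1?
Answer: -115233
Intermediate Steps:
Y(W) = 10 (Y(W) = 10*1 = 10)
n = 3 (n = 2 + 1 = 3)
k(O) = (3 + O)*(10 + O) (k(O) = (O + 10)*(O + 3) = (10 + O)*(3 + O) = (3 + O)*(10 + O))
(-335718 + k(-547)) + ((-71099 + 36191) - 36735) = (-335718 + (30 + (-547)² + 13*(-547))) + ((-71099 + 36191) - 36735) = (-335718 + (30 + 299209 - 7111)) + (-34908 - 36735) = (-335718 + 292128) - 71643 = -43590 - 71643 = -115233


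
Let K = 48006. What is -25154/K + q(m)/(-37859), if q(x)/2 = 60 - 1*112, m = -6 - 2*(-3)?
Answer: -473656331/908729577 ≈ -0.52123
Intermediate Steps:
m = 0 (m = -6 + 6 = 0)
q(x) = -104 (q(x) = 2*(60 - 1*112) = 2*(60 - 112) = 2*(-52) = -104)
-25154/K + q(m)/(-37859) = -25154/48006 - 104/(-37859) = -25154*1/48006 - 104*(-1/37859) = -12577/24003 + 104/37859 = -473656331/908729577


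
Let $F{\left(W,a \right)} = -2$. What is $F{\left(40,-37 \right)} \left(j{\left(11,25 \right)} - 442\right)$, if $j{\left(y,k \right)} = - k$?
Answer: $934$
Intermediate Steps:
$F{\left(40,-37 \right)} \left(j{\left(11,25 \right)} - 442\right) = - 2 \left(\left(-1\right) 25 - 442\right) = - 2 \left(-25 - 442\right) = \left(-2\right) \left(-467\right) = 934$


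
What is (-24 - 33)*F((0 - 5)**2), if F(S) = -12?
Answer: 684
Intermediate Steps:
(-24 - 33)*F((0 - 5)**2) = (-24 - 33)*(-12) = -57*(-12) = 684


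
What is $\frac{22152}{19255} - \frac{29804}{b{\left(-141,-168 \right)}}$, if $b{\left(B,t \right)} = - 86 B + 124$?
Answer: $- \frac{30251402}{23587375} \approx -1.2825$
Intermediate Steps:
$b{\left(B,t \right)} = 124 - 86 B$
$\frac{22152}{19255} - \frac{29804}{b{\left(-141,-168 \right)}} = \frac{22152}{19255} - \frac{29804}{124 - -12126} = 22152 \cdot \frac{1}{19255} - \frac{29804}{124 + 12126} = \frac{22152}{19255} - \frac{29804}{12250} = \frac{22152}{19255} - \frac{14902}{6125} = - \frac{30251402}{23587375}$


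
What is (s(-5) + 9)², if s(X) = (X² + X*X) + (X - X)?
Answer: 3481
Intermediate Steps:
s(X) = 2*X² (s(X) = (X² + X²) + 0 = 2*X² + 0 = 2*X²)
(s(-5) + 9)² = (2*(-5)² + 9)² = (2*25 + 9)² = (50 + 9)² = 59² = 3481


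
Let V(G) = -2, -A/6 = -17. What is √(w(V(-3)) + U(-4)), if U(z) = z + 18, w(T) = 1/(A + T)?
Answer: √1401/10 ≈ 3.7430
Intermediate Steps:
A = 102 (A = -6*(-17) = 102)
w(T) = 1/(102 + T)
U(z) = 18 + z
√(w(V(-3)) + U(-4)) = √(1/(102 - 2) + (18 - 4)) = √(1/100 + 14) = √(1401/100) = √1401/10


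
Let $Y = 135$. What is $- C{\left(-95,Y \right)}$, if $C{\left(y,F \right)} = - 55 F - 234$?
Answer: $7659$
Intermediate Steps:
$C{\left(y,F \right)} = -234 - 55 F$
$- C{\left(-95,Y \right)} = - (-234 - 7425) = \left(-1\right) \left(-7659\right) = 7659$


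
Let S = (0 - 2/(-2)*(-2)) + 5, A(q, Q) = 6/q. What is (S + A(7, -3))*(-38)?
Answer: -1026/7 ≈ -146.57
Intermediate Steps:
S = 3 (S = (0 - 2*(-1/2)*(-2)) + 5 = (0 + 1*(-2)) + 5 = (0 - 2) + 5 = -2 + 5 = 3)
(S + A(7, -3))*(-38) = (3 + 6/7)*(-38) = (27/7)*(-38) = -1026/7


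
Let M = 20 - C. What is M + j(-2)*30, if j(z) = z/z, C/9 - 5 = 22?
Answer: -193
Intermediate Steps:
C = 243 (C = 45 + 9*22 = 45 + 198 = 243)
j(z) = 1
M = -223 (M = 20 - 1*243 = 20 - 243 = -223)
M + j(-2)*30 = -223 + 1*30 = -223 + 30 = -193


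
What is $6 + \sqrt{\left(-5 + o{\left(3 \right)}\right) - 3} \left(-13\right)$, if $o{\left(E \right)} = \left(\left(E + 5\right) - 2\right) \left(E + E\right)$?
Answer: $6 - 26 \sqrt{7} \approx -62.79$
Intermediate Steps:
$o{\left(E \right)} = 2 E \left(3 + E\right)$ ($o{\left(E \right)} = \left(\left(5 + E\right) - 2\right) 2 E = \left(3 + E\right) 2 E = 2 E \left(3 + E\right)$)
$6 + \sqrt{\left(-5 + o{\left(3 \right)}\right) - 3} \left(-13\right) = 6 + \sqrt{\left(-5 + 2 \cdot 3 \left(3 + 3\right)\right) - 3} \left(-13\right) = 6 + \sqrt{\left(-5 + 2 \cdot 3 \cdot 6\right) - 3} \left(-13\right) = 6 + \sqrt{\left(-5 + 36\right) - 3} \left(-13\right) = 6 + \sqrt{31 - 3} \left(-13\right) = 6 + \sqrt{28} \left(-13\right) = 6 + 2 \sqrt{7} \left(-13\right) = 6 - 26 \sqrt{7}$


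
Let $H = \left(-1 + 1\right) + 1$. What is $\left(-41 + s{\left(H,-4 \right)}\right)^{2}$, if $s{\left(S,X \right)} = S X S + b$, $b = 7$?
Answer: $1444$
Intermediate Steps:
$H = 1$ ($H = 0 + 1 = 1$)
$s{\left(S,X \right)} = 7 + X S^{2}$ ($s{\left(S,X \right)} = S X S + 7 = X S^{2} + 7 = 7 + X S^{2}$)
$\left(-41 + s{\left(H,-4 \right)}\right)^{2} = \left(-41 + \left(7 - 4 \cdot 1^{2}\right)\right)^{2} = \left(-41 + \left(7 - 4\right)\right)^{2} = \left(-41 + 3\right)^{2} = \left(-38\right)^{2} = 1444$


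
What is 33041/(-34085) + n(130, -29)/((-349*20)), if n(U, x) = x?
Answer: -45927543/47582660 ≈ -0.96522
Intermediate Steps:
33041/(-34085) + n(130, -29)/((-349*20)) = 33041/(-34085) - 29/((-349*20)) = 33041*(-1/34085) - 29/(-6980) = -33041/34085 - 29*(-1/6980) = -33041/34085 + 29/6980 = -45927543/47582660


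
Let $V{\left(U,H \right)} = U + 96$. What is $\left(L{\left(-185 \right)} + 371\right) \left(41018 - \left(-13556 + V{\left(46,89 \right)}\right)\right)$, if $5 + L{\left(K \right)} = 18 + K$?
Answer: $10831968$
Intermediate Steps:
$V{\left(U,H \right)} = 96 + U$
$L{\left(K \right)} = 13 + K$ ($L{\left(K \right)} = -5 + \left(18 + K\right) = 13 + K$)
$\left(L{\left(-185 \right)} + 371\right) \left(41018 - \left(-13556 + V{\left(46,89 \right)}\right)\right) = \left(\left(13 - 185\right) + 371\right) \left(41018 + \left(13556 - \left(96 + 46\right)\right)\right) = \left(-172 + 371\right) \left(41018 + \left(13556 - 142\right)\right) = 199 \left(41018 + \left(13556 - 142\right)\right) = 199 \left(41018 + 13414\right) = 199 \cdot 54432 = 10831968$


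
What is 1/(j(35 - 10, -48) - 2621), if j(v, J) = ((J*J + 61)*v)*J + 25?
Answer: -1/2840596 ≈ -3.5204e-7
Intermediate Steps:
j(v, J) = 25 + J*v*(61 + J**2) (j(v, J) = ((J**2 + 61)*v)*J + 25 = ((61 + J**2)*v)*J + 25 = (v*(61 + J**2))*J + 25 = J*v*(61 + J**2) + 25 = 25 + J*v*(61 + J**2))
1/(j(35 - 10, -48) - 2621) = 1/((25 + (35 - 10)*(-48)**3 + 61*(-48)*(35 - 10)) - 2621) = 1/((25 + 25*(-110592) + 61*(-48)*25) - 2621) = 1/((25 - 2764800 - 73200) - 2621) = 1/(-2837975 - 2621) = 1/(-2840596) = -1/2840596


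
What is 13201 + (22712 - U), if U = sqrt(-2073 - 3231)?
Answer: 35913 - 2*I*sqrt(1326) ≈ 35913.0 - 72.829*I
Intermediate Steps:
U = 2*I*sqrt(1326) (U = sqrt(-5304) = 2*I*sqrt(1326) ≈ 72.829*I)
13201 + (22712 - U) = 13201 + (22712 - 2*I*sqrt(1326)) = 35913 - 2*I*sqrt(1326)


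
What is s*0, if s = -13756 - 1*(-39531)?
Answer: 0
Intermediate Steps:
s = 25775 (s = -13756 + 39531 = 25775)
s*0 = 25775*0 = 0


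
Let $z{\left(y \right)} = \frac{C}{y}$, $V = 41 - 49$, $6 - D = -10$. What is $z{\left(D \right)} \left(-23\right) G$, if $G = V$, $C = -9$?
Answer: $- \frac{207}{2} \approx -103.5$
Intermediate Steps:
$D = 16$ ($D = 6 - -10 = 6 + 10 = 16$)
$V = -8$ ($V = 41 - 49 = -8$)
$G = -8$
$z{\left(y \right)} = - \frac{9}{y}$
$z{\left(D \right)} \left(-23\right) G = - \frac{9}{16} \left(-23\right) \left(-8\right) = \left(-9\right) \frac{1}{16} \left(-23\right) \left(-8\right) = \left(- \frac{9}{16}\right) \left(-23\right) \left(-8\right) = \frac{207}{16} \left(-8\right) = - \frac{207}{2}$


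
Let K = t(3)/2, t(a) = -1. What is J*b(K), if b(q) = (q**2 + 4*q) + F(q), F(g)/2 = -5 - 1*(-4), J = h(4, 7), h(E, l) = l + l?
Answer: -105/2 ≈ -52.500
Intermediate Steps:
h(E, l) = 2*l
J = 14 (J = 2*7 = 14)
K = -1/2 ≈ -0.50000
F(g) = -2 (F(g) = 2*(-5 - 1*(-4)) = 2*(-5 + 4) = 2*(-1) = -2)
b(q) = -2 + q**2 + 4*q (b(q) = (q**2 + 4*q) - 2 = -2 + q**2 + 4*q)
J*b(K) = 14*(-2 + (-1/2)**2 + 4*(-1/2)) = 14*(-2 + 1/4 - 2) = 14*(-15/4) = -105/2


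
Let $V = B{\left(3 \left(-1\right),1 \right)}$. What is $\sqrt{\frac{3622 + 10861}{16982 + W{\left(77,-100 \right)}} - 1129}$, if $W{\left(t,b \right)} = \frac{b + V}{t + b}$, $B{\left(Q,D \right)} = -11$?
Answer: $\frac{6 i \sqrt{4783474886983}}{390697} \approx 33.588 i$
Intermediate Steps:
$V = -11$
$W{\left(t,b \right)} = \frac{-11 + b}{b + t}$ ($W{\left(t,b \right)} = \frac{b - 11}{t + b} = \frac{-11 + b}{b + t}$)
$\sqrt{\frac{3622 + 10861}{16982 + W{\left(77,-100 \right)}} - 1129} = \sqrt{\frac{3622 + 10861}{16982 + \frac{-11 - 100}{-100 + 77}} - 1129} = \sqrt{\frac{14483}{16982 + \frac{1}{-23} \left(-111\right)} - 1129} = \sqrt{\frac{14483}{16982 - - \frac{111}{23}} - 1129} = \sqrt{\frac{14483}{16982 + \frac{111}{23}} - 1129} = \sqrt{\frac{14483}{\frac{390697}{23}} - 1129} = \sqrt{14483 \cdot \frac{23}{390697} - 1129} = \sqrt{\frac{333109}{390697} - 1129} = \sqrt{- \frac{440763804}{390697}} = \frac{6 i \sqrt{4783474886983}}{390697}$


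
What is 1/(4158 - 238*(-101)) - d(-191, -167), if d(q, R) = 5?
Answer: -140979/28196 ≈ -5.0000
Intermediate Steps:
1/(4158 - 238*(-101)) - d(-191, -167) = 1/(4158 - 238*(-101)) - 1*5 = 1/(4158 + 24038) - 5 = 1/28196 - 5 = -140979/28196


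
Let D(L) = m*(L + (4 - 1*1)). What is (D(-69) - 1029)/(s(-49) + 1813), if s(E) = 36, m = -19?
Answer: 225/1849 ≈ 0.12169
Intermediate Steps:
D(L) = -57 - 19*L (D(L) = -19*(L + (4 - 1*1)) = -19*(L + (4 - 1)) = -19*(L + 3) = -19*(3 + L) = -57 - 19*L)
(D(-69) - 1029)/(s(-49) + 1813) = ((-57 - 19*(-69)) - 1029)/(36 + 1813) = ((-57 + 1311) - 1029)/1849 = (1254 - 1029)*(1/1849) = 225*(1/1849) = 225/1849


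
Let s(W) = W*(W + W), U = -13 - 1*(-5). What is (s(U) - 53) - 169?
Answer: -94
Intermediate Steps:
U = -8 (U = -13 + 5 = -8)
s(W) = 2*W² (s(W) = W*(2*W) = 2*W²)
(s(U) - 53) - 169 = (2*(-8)² - 53) - 169 = (2*64 - 53) - 169 = (128 - 53) - 169 = 75 - 169 = -94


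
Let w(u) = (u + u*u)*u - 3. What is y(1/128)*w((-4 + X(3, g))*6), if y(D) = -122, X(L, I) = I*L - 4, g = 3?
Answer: -30378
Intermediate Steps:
X(L, I) = -4 + I*L
w(u) = -3 + u*(u + u**2) (w(u) = (u + u**2)*u - 3 = u*(u + u**2) - 3 = -3 + u*(u + u**2))
y(1/128)*w((-4 + X(3, g))*6) = -122*(-3 + ((-4 + (-4 + 3*3))*6)**2 + ((-4 + (-4 + 3*3))*6)**3) = -122*(-3 + ((-4 + (-4 + 9))*6)**2 + ((-4 + (-4 + 9))*6)**3) = -122*(-3 + ((-4 + 5)*6)**2 + ((-4 + 5)*6)**3) = -122*(-3 + (1*6)**2 + (1*6)**3) = -122*(-3 + 6**2 + 6**3) = -122*(-3 + 36 + 216) = -122*249 = -30378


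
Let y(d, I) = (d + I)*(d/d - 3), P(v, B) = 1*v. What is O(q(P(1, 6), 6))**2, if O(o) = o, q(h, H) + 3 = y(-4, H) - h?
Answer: 64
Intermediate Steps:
P(v, B) = v
y(d, I) = -2*I - 2*d (y(d, I) = (I + d)*(1 - 3) = (I + d)*(-2) = -2*I - 2*d)
q(h, H) = 5 - h - 2*H (q(h, H) = -3 + ((-2*H - 2*(-4)) - h) = -3 + ((-2*H + 8) - h) = -3 + ((8 - 2*H) - h) = -3 + (8 - h - 2*H) = 5 - h - 2*H)
O(q(P(1, 6), 6))**2 = (5 - 1*1 - 2*6)**2 = (5 - 1 - 12)**2 = (-8)**2 = 64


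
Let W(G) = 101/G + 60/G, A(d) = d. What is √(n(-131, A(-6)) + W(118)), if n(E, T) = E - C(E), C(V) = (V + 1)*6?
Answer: 3*√1006186/118 ≈ 25.502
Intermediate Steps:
C(V) = 6 + 6*V (C(V) = (1 + V)*6 = 6 + 6*V)
W(G) = 161/G
n(E, T) = -6 - 5*E (n(E, T) = E - (6 + 6*E) = E + (-6 - 6*E) = -6 - 5*E)
√(n(-131, A(-6)) + W(118)) = √((-6 - 5*(-131)) + 161/118) = √((-6 + 655) + 161*(1/118)) = √(649 + 161/118) = √(76743/118) = 3*√1006186/118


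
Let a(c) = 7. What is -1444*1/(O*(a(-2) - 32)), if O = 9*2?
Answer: 722/225 ≈ 3.2089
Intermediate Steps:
O = 18
-1444*1/(O*(a(-2) - 32)) = -1444*1/(18*(7 - 32)) = -1444/(18*(-25)) = -1444/(-450) = -1444*(-1/450) = 722/225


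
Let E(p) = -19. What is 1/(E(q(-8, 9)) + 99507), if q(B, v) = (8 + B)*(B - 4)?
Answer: 1/99488 ≈ 1.0051e-5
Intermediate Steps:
q(B, v) = (-4 + B)*(8 + B) (q(B, v) = (8 + B)*(-4 + B) = (-4 + B)*(8 + B))
1/(E(q(-8, 9)) + 99507) = 1/(-19 + 99507) = 1/99488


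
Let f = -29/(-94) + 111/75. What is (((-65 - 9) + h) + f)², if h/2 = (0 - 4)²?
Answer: 8929683009/5522500 ≈ 1617.0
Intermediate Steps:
h = 32 (h = 2*(0 - 4)² = 2*(-4)² = 2*16 = 32)
f = 4203/2350 (f = -29*(-1/94) + 111*(1/75) = 29/94 + 37/25 = 4203/2350 ≈ 1.7885)
(((-65 - 9) + h) + f)² = (((-65 - 9) + 32) + 4203/2350)² = ((-74 + 32) + 4203/2350)² = (-42 + 4203/2350)² = (-94497/2350)² = 8929683009/5522500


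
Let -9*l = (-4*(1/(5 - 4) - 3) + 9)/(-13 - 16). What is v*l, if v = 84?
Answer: 476/87 ≈ 5.4713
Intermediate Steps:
l = 17/261 (l = -(-4*(1/(5 - 4) - 3) + 9)/(9*(-13 - 16)) = -(-4*(1/1 - 3) + 9)/(9*(-29)) = -(-4*(1 - 3) + 9)*(-1)/(9*29) = -(-4*(-2) + 9)*(-1)/(9*29) = -(8 + 9)*(-1)/(9*29) = -17*(-1)/(9*29) = -⅑*(-17/29) = 17/261 ≈ 0.065134)
v*l = 84*(17/261) = 476/87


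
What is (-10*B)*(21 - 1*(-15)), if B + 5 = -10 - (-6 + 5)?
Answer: 5040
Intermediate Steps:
B = -14 (B = -5 + (-10 - (-6 + 5)) = -5 + (-10 - 1*(-1)) = -5 + (-10 + 1) = -5 - 9 = -14)
(-10*B)*(21 - 1*(-15)) = (-10*(-14))*(21 - 1*(-15)) = 140*(21 + 15) = 140*36 = 5040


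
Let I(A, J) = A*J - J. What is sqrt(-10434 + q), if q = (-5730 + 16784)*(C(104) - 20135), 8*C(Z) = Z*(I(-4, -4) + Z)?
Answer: 2*I*sqrt(51190919) ≈ 14310.0*I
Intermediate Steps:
I(A, J) = -J + A*J
C(Z) = Z*(20 + Z)/8 (C(Z) = (Z*(-4*(-1 - 4) + Z))/8 = (Z*(-4*(-5) + Z))/8 = (Z*(20 + Z))/8 = Z*(20 + Z)/8)
q = -204753242 (q = (-5730 + 16784)*((1/8)*104*(20 + 104) - 20135) = 11054*((1/8)*104*124 - 20135) = 11054*(1612 - 20135) = 11054*(-18523) = -204753242)
sqrt(-10434 + q) = sqrt(-10434 - 204753242) = sqrt(-204763676) = 2*I*sqrt(51190919)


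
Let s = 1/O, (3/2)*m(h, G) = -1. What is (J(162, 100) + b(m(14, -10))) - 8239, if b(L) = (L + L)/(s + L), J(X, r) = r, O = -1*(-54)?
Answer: -284793/35 ≈ -8136.9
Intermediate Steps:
m(h, G) = -⅔ (m(h, G) = (⅔)*(-1) = -⅔)
O = 54
s = 1/54 ≈ 0.018519
b(L) = 2*L/(1/54 + L) (b(L) = (L + L)/(1/54 + L) = (2*L)/(1/54 + L) = 2*L/(1/54 + L))
(J(162, 100) + b(m(14, -10))) - 8239 = (100 + 108*(-⅔)/(1 + 54*(-⅔))) - 8239 = (100 + 108*(-⅔)/(1 - 36)) - 8239 = (100 + 108*(-⅔)/(-35)) - 8239 = (100 + 108*(-⅔)*(-1/35)) - 8239 = (100 + 72/35) - 8239 = 3572/35 - 8239 = -284793/35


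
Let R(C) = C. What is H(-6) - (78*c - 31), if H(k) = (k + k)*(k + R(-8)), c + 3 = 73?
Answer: -5261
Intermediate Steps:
c = 70 (c = -3 + 73 = 70)
H(k) = 2*k*(-8 + k) (H(k) = (k + k)*(k - 8) = (2*k)*(-8 + k) = 2*k*(-8 + k))
H(-6) - (78*c - 31) = 2*(-6)*(-8 - 6) - (78*70 - 31) = 2*(-6)*(-14) - (5460 - 31) = 168 - 1*5429 = 168 - 5429 = -5261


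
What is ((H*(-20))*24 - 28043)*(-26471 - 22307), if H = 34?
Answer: 2163938414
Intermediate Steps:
((H*(-20))*24 - 28043)*(-26471 - 22307) = ((34*(-20))*24 - 28043)*(-26471 - 22307) = (-680*24 - 28043)*(-48778) = (-16320 - 28043)*(-48778) = -44363*(-48778) = 2163938414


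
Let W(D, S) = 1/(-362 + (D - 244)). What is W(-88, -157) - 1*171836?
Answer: -119254185/694 ≈ -1.7184e+5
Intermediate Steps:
W(D, S) = 1/(-606 + D) (W(D, S) = 1/(-362 + (-244 + D)) = 1/(-606 + D))
W(-88, -157) - 1*171836 = 1/(-606 - 88) - 1*171836 = 1/(-694) - 171836 = -1/694 - 171836 = -119254185/694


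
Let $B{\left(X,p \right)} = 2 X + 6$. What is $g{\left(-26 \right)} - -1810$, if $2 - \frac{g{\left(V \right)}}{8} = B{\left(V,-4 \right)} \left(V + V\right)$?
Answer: $-17310$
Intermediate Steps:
$B{\left(X,p \right)} = 6 + 2 X$
$g{\left(V \right)} = 16 - 16 V \left(6 + 2 V\right)$ ($g{\left(V \right)} = 16 - 8 \left(6 + 2 V\right) \left(V + V\right) = 16 - 8 \left(6 + 2 V\right) 2 V = 16 - 8 \cdot 2 V \left(6 + 2 V\right) = 16 - 16 V \left(6 + 2 V\right)$)
$g{\left(-26 \right)} - -1810 = \left(16 - - 832 \left(3 - 26\right)\right) - -1810 = \left(16 - \left(-832\right) \left(-23\right)\right) + 1810 = \left(16 - 19136\right) + 1810 = -19120 + 1810 = -17310$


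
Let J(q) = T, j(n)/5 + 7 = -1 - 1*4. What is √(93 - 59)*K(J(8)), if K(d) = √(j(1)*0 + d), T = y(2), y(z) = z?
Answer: 2*√17 ≈ 8.2462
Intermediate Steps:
j(n) = -60 (j(n) = -35 + 5*(-1 - 1*4) = -35 + 5*(-1 - 4) = -35 + 5*(-5) = -35 - 25 = -60)
T = 2
J(q) = 2
K(d) = √d (K(d) = √(-60*0 + d) = √(0 + d) = √d)
√(93 - 59)*K(J(8)) = √(93 - 59)*√2 = √34*√2 = 2*√17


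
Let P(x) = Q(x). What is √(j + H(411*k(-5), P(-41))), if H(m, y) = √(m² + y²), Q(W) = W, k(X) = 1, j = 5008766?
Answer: √(5008766 + √170602) ≈ 2238.1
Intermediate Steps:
P(x) = x
√(j + H(411*k(-5), P(-41))) = √(5008766 + √((411*1)² + (-41)²)) = √(5008766 + √(411² + 1681)) = √(5008766 + √(168921 + 1681)) = √(5008766 + √170602)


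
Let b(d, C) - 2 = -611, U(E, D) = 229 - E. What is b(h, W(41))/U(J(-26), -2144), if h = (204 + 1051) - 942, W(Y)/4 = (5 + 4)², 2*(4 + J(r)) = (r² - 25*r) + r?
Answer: 203/139 ≈ 1.4604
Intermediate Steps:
J(r) = -4 + r²/2 - 12*r (J(r) = -4 + ((r² - 25*r) + r)/2 = -4 + (r² - 24*r)/2 = -4 + (r²/2 - 12*r) = -4 + r²/2 - 12*r)
W(Y) = 324 (W(Y) = 4*(5 + 4)² = 4*9² = 4*81 = 324)
h = 313 (h = 1255 - 942 = 313)
b(d, C) = -609 (b(d, C) = 2 - 611 = -609)
b(h, W(41))/U(J(-26), -2144) = -609/(229 - (-4 + (½)*(-26)² - 12*(-26))) = -609/(229 - (-4 + (½)*676 + 312)) = -609/(229 - (-4 + 338 + 312)) = -609/(229 - 1*646) = -609/(229 - 646) = -609/(-417) = -609*(-1/417) = 203/139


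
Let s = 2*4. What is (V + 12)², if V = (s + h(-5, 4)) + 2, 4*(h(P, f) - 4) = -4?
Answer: 625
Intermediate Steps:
h(P, f) = 3 (h(P, f) = 4 + (¼)*(-4) = 4 - 1 = 3)
s = 8
V = 13 (V = (8 + 3) + 2 = 11 + 2 = 13)
(V + 12)² = (13 + 12)² = 25² = 625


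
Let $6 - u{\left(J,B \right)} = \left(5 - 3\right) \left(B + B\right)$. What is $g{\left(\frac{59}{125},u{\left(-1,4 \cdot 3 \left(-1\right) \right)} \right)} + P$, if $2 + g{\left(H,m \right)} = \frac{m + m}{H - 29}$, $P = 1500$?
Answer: $\frac{2664184}{1783} \approx 1494.2$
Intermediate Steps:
$u{\left(J,B \right)} = 6 - 4 B$ ($u{\left(J,B \right)} = 6 - \left(5 - 3\right) \left(B + B\right) = 6 - 2 \cdot 2 B = 6 - 4 B$)
$g{\left(H,m \right)} = -2 + \frac{2 m}{-29 + H}$ ($g{\left(H,m \right)} = -2 + \frac{m + m}{H - 29} = -2 + \frac{2 m}{-29 + H}$)
$g{\left(\frac{59}{125},u{\left(-1,4 \cdot 3 \left(-1\right) \right)} \right)} + P = \frac{2 \left(29 - \left(-6 + 4 \cdot 4 \cdot 3 \left(-1\right)\right) - \frac{59}{125}\right)}{-29 + \frac{59}{125}} + 1500 = \frac{2 \left(29 - \left(-6 + 4 \cdot 12 \left(-1\right)\right) - 59 \cdot \frac{1}{125}\right)}{-29 + 59 \cdot \frac{1}{125}} + 1500 = \frac{2 \left(29 + \left(6 - -48\right) - \frac{59}{125}\right)}{-29 + \frac{59}{125}} + 1500 = \frac{2 \left(29 + \left(6 + 48\right) - \frac{59}{125}\right)}{- \frac{3566}{125}} + 1500 = 2 \left(- \frac{125}{3566}\right) \left(29 + 54 - \frac{59}{125}\right) + 1500 = 2 \left(- \frac{125}{3566}\right) \frac{10316}{125} + 1500 = - \frac{10316}{1783} + 1500 = \frac{2664184}{1783}$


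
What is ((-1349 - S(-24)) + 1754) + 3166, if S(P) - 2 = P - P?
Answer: 3569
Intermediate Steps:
S(P) = 2 (S(P) = 2 + (P - P) = 2 + 0 = 2)
((-1349 - S(-24)) + 1754) + 3166 = ((-1349 - 1*2) + 1754) + 3166 = ((-1349 - 2) + 1754) + 3166 = (-1351 + 1754) + 3166 = 403 + 3166 = 3569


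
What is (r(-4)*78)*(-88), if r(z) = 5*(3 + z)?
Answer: 34320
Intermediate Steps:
r(z) = 15 + 5*z
(r(-4)*78)*(-88) = ((15 + 5*(-4))*78)*(-88) = ((15 - 20)*78)*(-88) = -5*78*(-88) = -390*(-88) = 34320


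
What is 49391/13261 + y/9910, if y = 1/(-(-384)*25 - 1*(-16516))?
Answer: 12782862991221/3432073575160 ≈ 3.7245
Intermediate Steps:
y = 1/26116 (y = 1/(-96*(-100) + 16516) = 1/(9600 + 16516) = 1/26116 ≈ 3.8291e-5)
49391/13261 + y/9910 = 49391/13261 + (1/26116)/9910 = 49391*(1/13261) + (1/26116)*(1/9910) = 49391/13261 + 1/258809560 = 12782862991221/3432073575160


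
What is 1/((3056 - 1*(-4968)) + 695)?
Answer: 1/8719 ≈ 0.00011469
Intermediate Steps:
1/((3056 - 1*(-4968)) + 695) = 1/((3056 + 4968) + 695) = 1/(8024 + 695) = 1/8719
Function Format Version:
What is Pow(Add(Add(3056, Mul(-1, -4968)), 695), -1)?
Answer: Rational(1, 8719) ≈ 0.00011469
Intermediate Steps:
Pow(Add(Add(3056, Mul(-1, -4968)), 695), -1) = Pow(Add(Add(3056, 4968), 695), -1) = Pow(Add(8024, 695), -1) = Pow(8719, -1) = Rational(1, 8719)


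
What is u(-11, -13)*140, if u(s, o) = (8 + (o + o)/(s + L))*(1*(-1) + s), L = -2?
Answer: -16800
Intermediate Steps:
u(s, o) = (-1 + s)*(8 + 2*o/(-2 + s)) (u(s, o) = (8 + (o + o)/(s - 2))*(1*(-1) + s) = (8 + (2*o)/(-2 + s))*(-1 + s) = (8 + 2*o/(-2 + s))*(-1 + s) = (-1 + s)*(8 + 2*o/(-2 + s)))
u(-11, -13)*140 = (2*(8 - 1*(-13) - 12*(-11) + 4*(-11)² - 13*(-11))/(-2 - 11))*140 = (2*(8 + 13 + 132 + 4*121 + 143)/(-13))*140 = (2*(-1/13)*(8 + 13 + 132 + 484 + 143))*140 = (2*(-1/13)*780)*140 = -120*140 = -16800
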